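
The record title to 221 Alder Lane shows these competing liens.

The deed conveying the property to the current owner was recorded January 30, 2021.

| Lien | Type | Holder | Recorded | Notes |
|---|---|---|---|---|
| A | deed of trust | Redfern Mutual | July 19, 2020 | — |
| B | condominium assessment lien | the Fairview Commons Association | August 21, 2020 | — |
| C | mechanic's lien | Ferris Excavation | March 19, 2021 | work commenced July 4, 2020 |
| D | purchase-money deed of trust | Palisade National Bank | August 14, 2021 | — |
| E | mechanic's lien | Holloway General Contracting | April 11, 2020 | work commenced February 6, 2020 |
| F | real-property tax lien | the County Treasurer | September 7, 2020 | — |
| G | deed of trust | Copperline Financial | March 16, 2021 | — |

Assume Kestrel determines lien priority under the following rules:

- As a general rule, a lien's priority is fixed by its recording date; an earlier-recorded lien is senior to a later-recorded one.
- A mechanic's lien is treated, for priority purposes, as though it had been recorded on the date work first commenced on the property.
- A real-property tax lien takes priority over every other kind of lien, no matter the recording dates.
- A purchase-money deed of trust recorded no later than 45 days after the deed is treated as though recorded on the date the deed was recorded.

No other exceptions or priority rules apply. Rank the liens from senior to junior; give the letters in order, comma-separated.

F, E, C, A, B, G, D

Effective dates after the stated exceptions: C relates back to July 4, 2020 (work commenced); D missed the 45-day window (196 days after the deed), so its recording date stands; E relates back to February 6, 2020 (work commenced).
As a real-property tax lien, F is senior to every other lien.
Among the remaining liens, by effective date: E (February 6, 2020), C (July 4, 2020), A (July 19, 2020), B (August 21, 2020), G (March 16, 2021), D (August 14, 2021).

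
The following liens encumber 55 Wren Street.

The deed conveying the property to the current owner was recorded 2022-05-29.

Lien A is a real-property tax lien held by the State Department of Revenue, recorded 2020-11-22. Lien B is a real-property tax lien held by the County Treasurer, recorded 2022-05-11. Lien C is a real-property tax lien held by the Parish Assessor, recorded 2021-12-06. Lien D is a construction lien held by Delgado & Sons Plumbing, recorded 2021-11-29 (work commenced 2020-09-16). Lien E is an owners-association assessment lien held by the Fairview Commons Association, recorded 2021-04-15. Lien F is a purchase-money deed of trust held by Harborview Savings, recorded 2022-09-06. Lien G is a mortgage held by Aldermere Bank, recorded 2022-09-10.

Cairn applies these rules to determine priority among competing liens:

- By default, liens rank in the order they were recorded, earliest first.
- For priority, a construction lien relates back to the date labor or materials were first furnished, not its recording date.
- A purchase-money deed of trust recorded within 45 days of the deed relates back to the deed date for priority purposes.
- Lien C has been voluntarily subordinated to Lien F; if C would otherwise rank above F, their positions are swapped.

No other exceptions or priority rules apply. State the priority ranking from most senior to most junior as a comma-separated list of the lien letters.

Adjusting effective dates: D's effective date is 2020-09-16, when work began; F was recorded 100 days after the deed — beyond 45 days — so no relation-back applies.
By effective date: D (2020-09-16), A (2020-11-22), E (2021-04-15), C (2021-12-06), B (2022-05-11), F (2022-09-06), G (2022-09-10).
C would otherwise be senior to F, so under the subordination agreement C and F exchange positions.

D, A, E, F, B, C, G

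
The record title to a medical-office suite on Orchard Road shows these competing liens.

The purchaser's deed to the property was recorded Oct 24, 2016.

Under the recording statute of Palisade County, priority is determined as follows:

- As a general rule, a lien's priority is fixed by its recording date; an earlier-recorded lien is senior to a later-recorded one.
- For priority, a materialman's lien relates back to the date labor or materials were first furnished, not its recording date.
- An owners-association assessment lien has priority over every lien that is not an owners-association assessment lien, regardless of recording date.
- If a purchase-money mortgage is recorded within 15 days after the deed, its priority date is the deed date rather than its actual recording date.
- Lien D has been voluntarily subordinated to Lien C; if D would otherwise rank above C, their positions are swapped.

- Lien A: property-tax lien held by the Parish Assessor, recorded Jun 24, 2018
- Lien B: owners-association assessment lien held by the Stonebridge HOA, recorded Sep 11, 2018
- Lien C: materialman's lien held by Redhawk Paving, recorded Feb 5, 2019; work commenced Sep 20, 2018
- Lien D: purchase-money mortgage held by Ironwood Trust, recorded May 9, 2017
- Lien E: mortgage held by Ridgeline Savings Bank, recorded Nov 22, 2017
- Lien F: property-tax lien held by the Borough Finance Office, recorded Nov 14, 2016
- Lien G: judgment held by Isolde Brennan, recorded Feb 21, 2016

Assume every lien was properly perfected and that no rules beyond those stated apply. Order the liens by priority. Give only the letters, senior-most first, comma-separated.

B, G, F, C, E, A, D

Effective dates after the stated exceptions: C's effective date is Sep 20, 2018, when work began; D missed the 15-day window (197 days after the deed), so its recording date stands.
B, as an owners-association assessment lien, has superpriority and ranks first.
The other liens, earliest effective date first: G (Feb 21, 2016), F (Nov 14, 2016), D (May 9, 2017), E (Nov 22, 2017), A (Jun 24, 2018), C (Sep 20, 2018).
The subordination applies — D was senior to C — so D and C swap.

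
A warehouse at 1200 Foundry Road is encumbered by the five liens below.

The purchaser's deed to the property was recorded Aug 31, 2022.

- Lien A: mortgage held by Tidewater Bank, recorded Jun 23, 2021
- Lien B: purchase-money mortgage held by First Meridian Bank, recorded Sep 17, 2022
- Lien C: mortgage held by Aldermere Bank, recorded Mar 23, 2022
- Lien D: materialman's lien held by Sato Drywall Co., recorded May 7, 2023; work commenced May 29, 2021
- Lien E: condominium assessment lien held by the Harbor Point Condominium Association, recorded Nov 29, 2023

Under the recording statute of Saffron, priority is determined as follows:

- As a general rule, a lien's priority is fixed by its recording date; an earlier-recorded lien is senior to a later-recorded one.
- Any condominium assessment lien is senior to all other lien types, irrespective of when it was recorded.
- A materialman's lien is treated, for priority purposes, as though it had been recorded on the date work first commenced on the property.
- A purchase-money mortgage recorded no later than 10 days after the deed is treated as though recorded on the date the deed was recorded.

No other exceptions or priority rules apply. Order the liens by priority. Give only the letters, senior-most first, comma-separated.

E, D, A, C, B

Effective dates after the stated exceptions: B was recorded 17 days after the deed — beyond 10 days — so no relation-back applies; D relates back to May 29, 2021 (work commenced).
E is a condominium assessment lien, so it outranks all other liens regardless of date.
The other liens, earliest effective date first: D (May 29, 2021), A (Jun 23, 2021), C (Mar 23, 2022), B (Sep 17, 2022).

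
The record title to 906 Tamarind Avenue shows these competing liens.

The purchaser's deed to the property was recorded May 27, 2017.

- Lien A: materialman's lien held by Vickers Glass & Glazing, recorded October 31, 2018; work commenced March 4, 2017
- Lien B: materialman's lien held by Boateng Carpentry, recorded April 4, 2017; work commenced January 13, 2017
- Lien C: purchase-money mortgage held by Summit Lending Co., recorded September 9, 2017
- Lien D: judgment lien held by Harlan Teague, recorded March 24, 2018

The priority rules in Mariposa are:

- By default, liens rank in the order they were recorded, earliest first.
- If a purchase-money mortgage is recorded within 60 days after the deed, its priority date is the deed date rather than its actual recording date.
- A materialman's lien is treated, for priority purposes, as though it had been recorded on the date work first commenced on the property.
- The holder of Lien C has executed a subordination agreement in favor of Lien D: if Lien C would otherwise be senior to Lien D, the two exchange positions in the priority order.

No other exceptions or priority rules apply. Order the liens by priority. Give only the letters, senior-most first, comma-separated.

First, effective dates: A's effective date is March 4, 2017, when work began; B is treated as recorded January 13, 2017, the work-commencement date; C was recorded 105 days after the deed — beyond 60 days — so no relation-back applies.
By effective date, earliest first: B (January 13, 2017), A (March 4, 2017), C (September 9, 2017), D (March 24, 2018).
C is senior to D before the subordination, so the two trade places.

B, A, D, C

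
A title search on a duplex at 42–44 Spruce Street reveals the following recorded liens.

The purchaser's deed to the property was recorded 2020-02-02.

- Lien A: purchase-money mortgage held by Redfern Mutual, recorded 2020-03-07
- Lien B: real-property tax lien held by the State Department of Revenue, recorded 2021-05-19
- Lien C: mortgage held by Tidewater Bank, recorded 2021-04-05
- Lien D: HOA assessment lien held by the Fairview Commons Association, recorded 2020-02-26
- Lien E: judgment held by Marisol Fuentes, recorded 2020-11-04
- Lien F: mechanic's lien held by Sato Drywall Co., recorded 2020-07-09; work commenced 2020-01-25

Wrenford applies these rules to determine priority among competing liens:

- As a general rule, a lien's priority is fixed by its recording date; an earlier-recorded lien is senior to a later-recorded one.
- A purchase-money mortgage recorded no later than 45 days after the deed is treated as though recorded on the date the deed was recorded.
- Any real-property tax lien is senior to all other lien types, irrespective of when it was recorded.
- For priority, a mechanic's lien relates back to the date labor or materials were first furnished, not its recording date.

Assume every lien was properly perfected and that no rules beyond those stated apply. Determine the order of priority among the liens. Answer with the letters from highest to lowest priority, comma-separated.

Adjusting effective dates: A's effective date is the deed date, 2020-02-02; F relates back to 2020-01-25 (work commenced).
B is a real-property tax lien, so it outranks all other liens regardless of date.
The other liens, earliest effective date first: F (2020-01-25), A (2020-02-02), D (2020-02-26), E (2020-11-04), C (2021-04-05).

B, F, A, D, E, C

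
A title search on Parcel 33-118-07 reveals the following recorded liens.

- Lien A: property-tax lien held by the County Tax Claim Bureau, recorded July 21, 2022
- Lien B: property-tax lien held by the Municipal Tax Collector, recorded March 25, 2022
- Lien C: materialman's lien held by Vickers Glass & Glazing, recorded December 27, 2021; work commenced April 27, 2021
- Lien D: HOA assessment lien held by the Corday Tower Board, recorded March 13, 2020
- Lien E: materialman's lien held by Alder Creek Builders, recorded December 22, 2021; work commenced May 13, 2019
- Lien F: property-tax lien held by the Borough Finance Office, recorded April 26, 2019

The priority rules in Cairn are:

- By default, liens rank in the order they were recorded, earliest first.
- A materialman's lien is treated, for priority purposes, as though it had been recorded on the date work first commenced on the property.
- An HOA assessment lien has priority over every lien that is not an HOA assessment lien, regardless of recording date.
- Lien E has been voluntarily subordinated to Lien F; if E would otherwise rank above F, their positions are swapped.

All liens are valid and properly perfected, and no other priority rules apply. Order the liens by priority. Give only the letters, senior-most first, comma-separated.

Effective dates after the stated exceptions: C's effective date is April 27, 2021, when work began; E is treated as recorded May 13, 2019, the work-commencement date.
D, as an HOA assessment lien, has superpriority and ranks first.
Ordering the rest by effective date: F (April 26, 2019), E (May 13, 2019), C (April 27, 2021), B (March 25, 2022), A (July 21, 2022).
Since E is not senior to F, the subordination leaves the order unchanged.

D, F, E, C, B, A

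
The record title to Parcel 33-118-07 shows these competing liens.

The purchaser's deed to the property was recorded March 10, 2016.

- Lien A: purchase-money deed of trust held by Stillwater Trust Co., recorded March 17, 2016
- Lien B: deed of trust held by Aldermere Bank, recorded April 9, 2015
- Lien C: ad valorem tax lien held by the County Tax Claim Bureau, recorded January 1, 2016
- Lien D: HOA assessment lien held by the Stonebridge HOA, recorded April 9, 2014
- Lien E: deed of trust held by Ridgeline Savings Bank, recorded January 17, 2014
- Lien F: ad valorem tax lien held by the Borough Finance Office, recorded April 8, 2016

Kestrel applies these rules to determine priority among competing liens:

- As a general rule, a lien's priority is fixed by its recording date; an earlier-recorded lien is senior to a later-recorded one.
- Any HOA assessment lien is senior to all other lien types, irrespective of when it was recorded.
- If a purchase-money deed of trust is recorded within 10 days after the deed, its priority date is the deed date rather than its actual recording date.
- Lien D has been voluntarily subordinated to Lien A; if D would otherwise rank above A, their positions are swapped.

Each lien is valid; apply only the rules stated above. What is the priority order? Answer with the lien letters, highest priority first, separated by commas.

Adjusting effective dates: A's effective date is the deed date, March 10, 2016.
D is an HOA assessment lien, so it outranks all other liens regardless of date.
Among the remaining liens, by effective date: E (January 17, 2014), B (April 9, 2015), C (January 1, 2016), A (March 10, 2016), F (April 8, 2016).
Because D would otherwise rank above A, the subordination swaps them.

A, E, B, C, D, F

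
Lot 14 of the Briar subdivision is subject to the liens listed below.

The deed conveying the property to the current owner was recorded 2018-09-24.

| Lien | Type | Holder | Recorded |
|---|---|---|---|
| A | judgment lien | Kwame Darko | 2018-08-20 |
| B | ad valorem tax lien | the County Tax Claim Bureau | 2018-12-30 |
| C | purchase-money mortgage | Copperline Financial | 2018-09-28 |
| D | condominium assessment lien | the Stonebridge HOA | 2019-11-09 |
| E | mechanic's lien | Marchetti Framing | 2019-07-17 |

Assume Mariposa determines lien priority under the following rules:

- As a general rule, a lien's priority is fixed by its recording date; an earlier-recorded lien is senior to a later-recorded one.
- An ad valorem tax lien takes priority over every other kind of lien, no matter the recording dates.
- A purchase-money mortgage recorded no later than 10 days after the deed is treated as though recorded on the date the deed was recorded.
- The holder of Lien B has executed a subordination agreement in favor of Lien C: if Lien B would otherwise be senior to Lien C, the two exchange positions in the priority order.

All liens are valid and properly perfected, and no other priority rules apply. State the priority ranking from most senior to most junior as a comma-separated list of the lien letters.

Effective dates: C's effective date is the deed date, 2018-09-24.
B, as an ad valorem tax lien, has superpriority and ranks first.
The other liens, earliest effective date first: A (2018-08-20), C (2018-09-24), E (2019-07-17), D (2019-11-09).
B is senior to C before the subordination, so the two trade places.

C, A, B, E, D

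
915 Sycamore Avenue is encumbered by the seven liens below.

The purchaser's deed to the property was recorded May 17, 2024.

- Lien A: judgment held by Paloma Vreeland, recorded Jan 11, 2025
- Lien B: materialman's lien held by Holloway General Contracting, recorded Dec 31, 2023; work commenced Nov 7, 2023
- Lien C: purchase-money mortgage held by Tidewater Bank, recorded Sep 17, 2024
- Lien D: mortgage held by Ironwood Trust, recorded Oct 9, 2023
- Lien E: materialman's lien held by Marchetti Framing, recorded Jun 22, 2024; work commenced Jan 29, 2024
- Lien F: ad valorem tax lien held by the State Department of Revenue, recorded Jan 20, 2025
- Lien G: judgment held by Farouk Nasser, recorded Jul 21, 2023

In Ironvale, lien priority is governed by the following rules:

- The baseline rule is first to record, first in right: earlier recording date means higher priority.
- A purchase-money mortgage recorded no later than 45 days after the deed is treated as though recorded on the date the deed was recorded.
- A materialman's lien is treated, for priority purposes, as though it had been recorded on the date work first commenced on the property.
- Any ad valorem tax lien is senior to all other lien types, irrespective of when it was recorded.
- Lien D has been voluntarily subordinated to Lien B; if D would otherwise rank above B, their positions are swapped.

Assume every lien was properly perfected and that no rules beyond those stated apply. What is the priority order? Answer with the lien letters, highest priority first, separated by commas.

F, G, B, D, E, C, A

Adjusting effective dates: B is treated as recorded Nov 7, 2023, the work-commencement date; C was recorded 123 days after the deed — beyond 45 days — so no relation-back applies; E's effective date is Jan 29, 2024, when work began.
F is an ad valorem tax lien and takes priority over every other lien.
The other liens, earliest effective date first: G (Jul 21, 2023), D (Oct 9, 2023), B (Nov 7, 2023), E (Jan 29, 2024), C (Sep 17, 2024), A (Jan 11, 2025).
The subordination applies — D was senior to B — so D and B swap.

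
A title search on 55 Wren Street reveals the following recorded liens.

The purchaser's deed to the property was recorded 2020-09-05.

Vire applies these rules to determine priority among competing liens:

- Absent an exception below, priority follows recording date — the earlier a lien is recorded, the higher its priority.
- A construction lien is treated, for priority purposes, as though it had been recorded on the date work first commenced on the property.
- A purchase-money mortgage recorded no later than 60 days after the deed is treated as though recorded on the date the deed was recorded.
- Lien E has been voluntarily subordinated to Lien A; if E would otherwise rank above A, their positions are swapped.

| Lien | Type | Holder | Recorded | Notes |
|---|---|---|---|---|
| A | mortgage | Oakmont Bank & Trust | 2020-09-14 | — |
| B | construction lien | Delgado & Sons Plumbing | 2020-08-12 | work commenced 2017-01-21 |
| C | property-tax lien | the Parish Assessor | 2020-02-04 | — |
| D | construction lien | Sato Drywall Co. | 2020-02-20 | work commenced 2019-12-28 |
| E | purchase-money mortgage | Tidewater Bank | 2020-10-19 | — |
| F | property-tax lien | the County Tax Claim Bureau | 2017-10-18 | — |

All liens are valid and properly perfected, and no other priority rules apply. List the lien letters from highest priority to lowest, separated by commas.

B, F, D, C, A, E

Adjusting effective dates: B is treated as recorded 2017-01-21, the work-commencement date; D is treated as recorded 2019-12-28, the work-commencement date; E was recorded within the 60-day window, so its effective date is the deed date 2020-09-05.
Sorted by effective date: B (2017-01-21), F (2017-10-18), D (2019-12-28), C (2020-02-04), E (2020-09-05), A (2020-09-14).
E is senior to A before the subordination, so the two trade places.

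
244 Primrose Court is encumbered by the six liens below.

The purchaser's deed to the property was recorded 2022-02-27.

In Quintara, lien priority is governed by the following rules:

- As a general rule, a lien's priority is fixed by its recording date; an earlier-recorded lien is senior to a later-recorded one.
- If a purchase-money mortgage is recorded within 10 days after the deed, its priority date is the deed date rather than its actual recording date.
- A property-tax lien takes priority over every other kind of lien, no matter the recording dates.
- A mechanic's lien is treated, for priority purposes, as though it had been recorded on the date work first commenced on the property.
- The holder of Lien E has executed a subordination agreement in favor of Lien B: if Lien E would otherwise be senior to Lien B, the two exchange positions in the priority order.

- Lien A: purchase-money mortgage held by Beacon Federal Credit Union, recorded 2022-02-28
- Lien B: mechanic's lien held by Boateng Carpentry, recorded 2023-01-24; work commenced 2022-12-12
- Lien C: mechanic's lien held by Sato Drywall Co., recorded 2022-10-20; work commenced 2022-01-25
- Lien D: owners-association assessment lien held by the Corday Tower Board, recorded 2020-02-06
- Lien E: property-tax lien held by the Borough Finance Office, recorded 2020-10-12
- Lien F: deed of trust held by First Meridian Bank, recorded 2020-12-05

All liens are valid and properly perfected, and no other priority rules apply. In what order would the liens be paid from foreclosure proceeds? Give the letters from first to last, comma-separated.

Adjusting effective dates: A was recorded within the 10-day window, so its effective date is the deed date 2022-02-27; B's effective date is 2022-12-12, when work began; C is treated as recorded 2022-01-25, the work-commencement date.
E is a property-tax lien and takes priority over every other lien.
Remaining liens by effective date: D (2020-02-06), F (2020-12-05), C (2022-01-25), A (2022-02-27), B (2022-12-12).
E is senior to B before the subordination, so the two trade places.

B, D, F, C, A, E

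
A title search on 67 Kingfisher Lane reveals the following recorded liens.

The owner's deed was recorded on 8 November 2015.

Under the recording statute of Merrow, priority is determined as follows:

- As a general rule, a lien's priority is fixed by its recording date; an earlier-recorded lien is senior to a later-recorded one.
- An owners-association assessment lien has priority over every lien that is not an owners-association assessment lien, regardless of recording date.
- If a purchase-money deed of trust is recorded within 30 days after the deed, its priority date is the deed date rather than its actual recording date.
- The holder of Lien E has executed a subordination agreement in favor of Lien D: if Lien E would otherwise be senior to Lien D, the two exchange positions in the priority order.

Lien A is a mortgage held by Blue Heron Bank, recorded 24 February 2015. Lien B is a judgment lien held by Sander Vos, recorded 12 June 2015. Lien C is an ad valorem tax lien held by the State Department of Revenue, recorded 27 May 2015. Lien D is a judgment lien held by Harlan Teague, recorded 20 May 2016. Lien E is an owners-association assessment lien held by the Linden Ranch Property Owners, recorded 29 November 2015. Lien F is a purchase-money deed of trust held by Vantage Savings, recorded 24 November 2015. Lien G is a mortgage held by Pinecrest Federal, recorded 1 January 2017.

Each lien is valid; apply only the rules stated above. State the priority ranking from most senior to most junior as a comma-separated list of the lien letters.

D, A, C, B, F, E, G

Effective dates after the stated exceptions: F was recorded within the 30-day window, so its effective date is the deed date 8 November 2015.
E is an owners-association assessment lien and takes priority over every other lien.
Ordering the rest by effective date: A (24 February 2015), C (27 May 2015), B (12 June 2015), F (8 November 2015), D (20 May 2016), G (1 January 2017).
Because E would otherwise rank above D, the subordination swaps them.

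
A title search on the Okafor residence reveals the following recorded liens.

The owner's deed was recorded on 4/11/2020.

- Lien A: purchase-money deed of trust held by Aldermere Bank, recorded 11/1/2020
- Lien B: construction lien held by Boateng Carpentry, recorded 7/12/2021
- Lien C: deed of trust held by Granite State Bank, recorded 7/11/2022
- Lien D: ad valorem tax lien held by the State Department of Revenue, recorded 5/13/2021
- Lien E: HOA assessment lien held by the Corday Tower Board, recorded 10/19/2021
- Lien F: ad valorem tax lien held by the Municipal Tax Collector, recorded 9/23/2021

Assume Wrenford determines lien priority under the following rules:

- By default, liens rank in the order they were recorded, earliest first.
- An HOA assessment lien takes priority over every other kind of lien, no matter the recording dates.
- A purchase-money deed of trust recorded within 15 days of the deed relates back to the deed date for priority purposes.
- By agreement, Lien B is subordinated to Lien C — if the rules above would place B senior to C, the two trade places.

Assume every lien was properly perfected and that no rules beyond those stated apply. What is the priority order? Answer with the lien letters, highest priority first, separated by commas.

Adjusting effective dates: A was recorded 204 days after the deed — beyond 15 days — so no relation-back applies.
E, as an HOA assessment lien, has superpriority and ranks first.
Among the remaining liens, by effective date: A (11/1/2020), D (5/13/2021), B (7/12/2021), F (9/23/2021), C (7/11/2022).
B would otherwise be senior to C, so under the subordination agreement B and C exchange positions.

E, A, D, C, F, B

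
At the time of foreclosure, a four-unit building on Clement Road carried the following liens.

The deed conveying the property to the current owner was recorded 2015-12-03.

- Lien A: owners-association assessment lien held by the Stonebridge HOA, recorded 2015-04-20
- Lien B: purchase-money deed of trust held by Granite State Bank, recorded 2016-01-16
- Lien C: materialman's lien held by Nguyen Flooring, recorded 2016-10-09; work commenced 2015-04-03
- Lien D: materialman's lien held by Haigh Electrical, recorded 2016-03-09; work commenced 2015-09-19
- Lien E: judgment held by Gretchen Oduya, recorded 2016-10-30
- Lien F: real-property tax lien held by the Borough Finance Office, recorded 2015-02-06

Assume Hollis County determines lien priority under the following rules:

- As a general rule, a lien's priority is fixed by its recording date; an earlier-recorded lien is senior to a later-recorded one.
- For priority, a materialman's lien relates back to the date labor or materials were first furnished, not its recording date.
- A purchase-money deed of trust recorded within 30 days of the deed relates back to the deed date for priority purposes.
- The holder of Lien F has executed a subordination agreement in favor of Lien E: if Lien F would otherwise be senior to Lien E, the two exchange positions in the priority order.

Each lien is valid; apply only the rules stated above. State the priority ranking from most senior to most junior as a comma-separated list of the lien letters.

E, C, A, D, B, F

Adjusting effective dates: B was recorded 44 days after the deed, outside the 30-day window, so it keeps its recording date; C's effective date is 2015-04-03, when work began; D relates back to 2015-09-19 (work commenced).
By effective date, earliest first: F (2015-02-06), C (2015-04-03), A (2015-04-20), D (2015-09-19), B (2016-01-16), E (2016-10-30).
The subordination applies — F was senior to E — so F and E swap.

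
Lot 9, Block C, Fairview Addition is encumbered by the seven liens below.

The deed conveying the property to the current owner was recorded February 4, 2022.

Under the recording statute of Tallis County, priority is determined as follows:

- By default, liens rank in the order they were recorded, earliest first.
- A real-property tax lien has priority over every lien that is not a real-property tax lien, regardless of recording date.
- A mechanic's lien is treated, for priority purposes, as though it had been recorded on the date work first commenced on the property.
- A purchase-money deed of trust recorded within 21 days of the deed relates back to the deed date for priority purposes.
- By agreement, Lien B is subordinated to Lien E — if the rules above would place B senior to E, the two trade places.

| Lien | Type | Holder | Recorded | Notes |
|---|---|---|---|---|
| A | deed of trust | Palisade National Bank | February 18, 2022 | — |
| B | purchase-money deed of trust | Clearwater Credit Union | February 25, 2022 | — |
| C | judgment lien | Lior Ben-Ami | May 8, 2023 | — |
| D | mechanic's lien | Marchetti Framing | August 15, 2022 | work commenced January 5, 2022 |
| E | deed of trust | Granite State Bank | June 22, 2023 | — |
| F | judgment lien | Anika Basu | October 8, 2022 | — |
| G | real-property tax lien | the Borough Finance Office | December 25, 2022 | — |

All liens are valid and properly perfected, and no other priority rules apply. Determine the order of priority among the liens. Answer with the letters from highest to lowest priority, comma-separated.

G, D, E, A, F, C, B

First, effective dates: B's effective date is the deed date, February 4, 2022; D's effective date is January 5, 2022, when work began.
G is a real-property tax lien, so it outranks all other liens regardless of date.
Among the remaining liens, by effective date: D (January 5, 2022), B (February 4, 2022), A (February 18, 2022), F (October 8, 2022), C (May 8, 2023), E (June 22, 2023).
The subordination applies — B was senior to E — so B and E swap.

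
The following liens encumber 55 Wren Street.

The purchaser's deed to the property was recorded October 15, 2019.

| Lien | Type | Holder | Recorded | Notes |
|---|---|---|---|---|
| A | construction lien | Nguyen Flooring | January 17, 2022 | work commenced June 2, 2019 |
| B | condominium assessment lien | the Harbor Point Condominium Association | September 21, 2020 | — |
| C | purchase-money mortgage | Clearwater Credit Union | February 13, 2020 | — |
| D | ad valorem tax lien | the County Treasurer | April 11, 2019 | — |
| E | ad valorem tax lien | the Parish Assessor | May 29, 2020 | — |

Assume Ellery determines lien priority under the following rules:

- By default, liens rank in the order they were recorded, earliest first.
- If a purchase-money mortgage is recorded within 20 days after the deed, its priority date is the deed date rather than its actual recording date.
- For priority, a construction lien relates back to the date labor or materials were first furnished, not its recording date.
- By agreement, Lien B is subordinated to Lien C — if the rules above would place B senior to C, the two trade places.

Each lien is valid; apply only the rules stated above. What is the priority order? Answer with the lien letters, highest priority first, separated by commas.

D, A, C, E, B

Effective dates after the stated exceptions: A relates back to June 2, 2019 (work commenced); C missed the 20-day window (121 days after the deed), so its recording date stands.
By effective date: D (April 11, 2019), A (June 2, 2019), C (February 13, 2020), E (May 29, 2020), B (September 21, 2020).
Since B is not senior to C, the subordination leaves the order unchanged.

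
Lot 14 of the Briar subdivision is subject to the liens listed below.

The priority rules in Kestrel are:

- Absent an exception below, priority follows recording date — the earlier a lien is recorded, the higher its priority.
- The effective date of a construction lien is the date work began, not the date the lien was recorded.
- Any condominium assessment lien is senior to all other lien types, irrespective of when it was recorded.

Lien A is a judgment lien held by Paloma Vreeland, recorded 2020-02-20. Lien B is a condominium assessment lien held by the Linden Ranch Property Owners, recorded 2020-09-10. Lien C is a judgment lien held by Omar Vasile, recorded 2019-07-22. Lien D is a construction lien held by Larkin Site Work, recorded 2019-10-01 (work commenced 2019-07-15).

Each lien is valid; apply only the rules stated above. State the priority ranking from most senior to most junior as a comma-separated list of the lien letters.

Effective dates: D's effective date is 2019-07-15, when work began.
As a condominium assessment lien, B is senior to every other lien.
Ordering the rest by effective date: D (2019-07-15), C (2019-07-22), A (2020-02-20).

B, D, C, A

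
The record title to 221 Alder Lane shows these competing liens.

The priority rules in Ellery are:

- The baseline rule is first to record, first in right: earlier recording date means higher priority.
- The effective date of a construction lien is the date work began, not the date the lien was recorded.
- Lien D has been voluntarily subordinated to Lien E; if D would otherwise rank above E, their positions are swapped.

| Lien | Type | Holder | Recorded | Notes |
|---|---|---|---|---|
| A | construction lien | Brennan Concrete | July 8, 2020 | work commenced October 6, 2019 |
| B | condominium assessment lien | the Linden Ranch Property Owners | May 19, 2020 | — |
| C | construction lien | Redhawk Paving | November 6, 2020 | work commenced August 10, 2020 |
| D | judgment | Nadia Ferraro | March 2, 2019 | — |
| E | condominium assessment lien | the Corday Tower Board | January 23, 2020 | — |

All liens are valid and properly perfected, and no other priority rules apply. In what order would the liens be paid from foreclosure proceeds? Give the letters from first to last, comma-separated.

First, effective dates: A relates back to October 6, 2019 (work commenced); C relates back to August 10, 2020 (work commenced).
Sorted by effective date: D (March 2, 2019), A (October 6, 2019), E (January 23, 2020), B (May 19, 2020), C (August 10, 2020).
D is senior to E before the subordination, so the two trade places.

E, A, D, B, C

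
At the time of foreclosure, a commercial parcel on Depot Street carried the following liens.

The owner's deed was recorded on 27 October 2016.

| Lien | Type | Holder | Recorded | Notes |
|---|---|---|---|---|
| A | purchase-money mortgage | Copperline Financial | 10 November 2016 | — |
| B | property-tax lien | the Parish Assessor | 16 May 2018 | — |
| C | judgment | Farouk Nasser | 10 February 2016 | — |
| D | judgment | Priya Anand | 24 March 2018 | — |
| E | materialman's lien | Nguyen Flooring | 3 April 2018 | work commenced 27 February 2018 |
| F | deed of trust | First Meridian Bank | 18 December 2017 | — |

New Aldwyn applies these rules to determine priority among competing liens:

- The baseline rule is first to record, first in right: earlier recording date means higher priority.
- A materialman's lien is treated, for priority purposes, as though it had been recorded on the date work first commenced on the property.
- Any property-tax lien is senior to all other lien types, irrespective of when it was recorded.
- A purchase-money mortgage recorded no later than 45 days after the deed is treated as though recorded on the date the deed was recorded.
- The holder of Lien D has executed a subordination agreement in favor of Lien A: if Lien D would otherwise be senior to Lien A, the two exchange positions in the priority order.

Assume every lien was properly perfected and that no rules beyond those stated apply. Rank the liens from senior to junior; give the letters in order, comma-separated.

Adjusting effective dates: A's effective date is the deed date, 27 October 2016; E relates back to 27 February 2018 (work commenced).
B, as a property-tax lien, has superpriority and ranks first.
Remaining liens by effective date: C (10 February 2016), A (27 October 2016), F (18 December 2017), E (27 February 2018), D (24 March 2018).
Since D is not senior to A, the subordination leaves the order unchanged.

B, C, A, F, E, D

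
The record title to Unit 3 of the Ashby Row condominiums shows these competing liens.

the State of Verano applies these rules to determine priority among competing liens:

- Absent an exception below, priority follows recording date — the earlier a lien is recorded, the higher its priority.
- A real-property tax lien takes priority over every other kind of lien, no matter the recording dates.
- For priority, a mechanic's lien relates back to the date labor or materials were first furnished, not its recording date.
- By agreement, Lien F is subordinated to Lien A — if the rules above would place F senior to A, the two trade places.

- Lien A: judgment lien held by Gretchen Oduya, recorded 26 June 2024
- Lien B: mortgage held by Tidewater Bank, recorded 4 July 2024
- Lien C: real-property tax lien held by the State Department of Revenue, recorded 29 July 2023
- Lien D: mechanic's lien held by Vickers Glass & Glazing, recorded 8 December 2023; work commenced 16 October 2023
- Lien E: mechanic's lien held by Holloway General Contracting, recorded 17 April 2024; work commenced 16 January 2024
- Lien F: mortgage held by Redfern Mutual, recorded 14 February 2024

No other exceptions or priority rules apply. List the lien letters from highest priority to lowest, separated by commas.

Adjusting effective dates: D relates back to 16 October 2023 (work commenced); E relates back to 16 January 2024 (work commenced).
C, as a real-property tax lien, has superpriority and ranks first.
Ordering the rest by effective date: D (16 October 2023), E (16 January 2024), F (14 February 2024), A (26 June 2024), B (4 July 2024).
Because F would otherwise rank above A, the subordination swaps them.

C, D, E, A, F, B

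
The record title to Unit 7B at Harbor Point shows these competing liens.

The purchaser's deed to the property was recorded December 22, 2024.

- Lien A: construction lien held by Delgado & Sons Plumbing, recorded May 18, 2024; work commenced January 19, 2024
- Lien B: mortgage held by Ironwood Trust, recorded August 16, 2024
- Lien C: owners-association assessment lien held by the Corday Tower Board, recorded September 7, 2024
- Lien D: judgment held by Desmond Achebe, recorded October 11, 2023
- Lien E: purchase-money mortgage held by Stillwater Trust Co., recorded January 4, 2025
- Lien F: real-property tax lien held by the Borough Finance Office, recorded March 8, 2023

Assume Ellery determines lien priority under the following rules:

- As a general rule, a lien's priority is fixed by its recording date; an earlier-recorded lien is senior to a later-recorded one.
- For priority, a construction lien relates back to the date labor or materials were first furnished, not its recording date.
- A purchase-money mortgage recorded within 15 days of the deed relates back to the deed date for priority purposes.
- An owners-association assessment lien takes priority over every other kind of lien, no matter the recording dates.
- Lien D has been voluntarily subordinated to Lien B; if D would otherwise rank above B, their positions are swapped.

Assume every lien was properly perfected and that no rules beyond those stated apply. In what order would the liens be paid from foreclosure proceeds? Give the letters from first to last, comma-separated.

Effective dates after the stated exceptions: A relates back to January 19, 2024 (work commenced); E was recorded within the 15-day window, so its effective date is the deed date December 22, 2024.
C is an owners-association assessment lien, so it outranks all other liens regardless of date.
Ordering the rest by effective date: F (March 8, 2023), D (October 11, 2023), A (January 19, 2024), B (August 16, 2024), E (December 22, 2024).
D is senior to B before the subordination, so the two trade places.

C, F, B, A, D, E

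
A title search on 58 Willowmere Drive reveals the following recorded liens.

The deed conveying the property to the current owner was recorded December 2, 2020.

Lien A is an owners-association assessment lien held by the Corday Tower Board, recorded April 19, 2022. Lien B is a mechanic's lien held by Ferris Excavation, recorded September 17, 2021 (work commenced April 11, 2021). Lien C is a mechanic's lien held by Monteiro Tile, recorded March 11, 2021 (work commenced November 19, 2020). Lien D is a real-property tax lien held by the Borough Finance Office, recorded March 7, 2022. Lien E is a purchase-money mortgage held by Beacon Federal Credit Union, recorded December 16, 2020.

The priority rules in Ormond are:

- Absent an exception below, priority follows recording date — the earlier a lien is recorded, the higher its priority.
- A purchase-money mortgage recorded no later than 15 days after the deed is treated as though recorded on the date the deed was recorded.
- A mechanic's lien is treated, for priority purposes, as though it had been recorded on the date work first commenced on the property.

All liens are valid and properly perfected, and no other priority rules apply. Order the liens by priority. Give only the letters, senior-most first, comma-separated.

C, E, B, D, A

Adjusting effective dates: B's effective date is April 11, 2021, when work began; C's effective date is November 19, 2020, when work began; E relates back to the deed date December 2, 2020.
By effective date, earliest first: C (November 19, 2020), E (December 2, 2020), B (April 11, 2021), D (March 7, 2022), A (April 19, 2022).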